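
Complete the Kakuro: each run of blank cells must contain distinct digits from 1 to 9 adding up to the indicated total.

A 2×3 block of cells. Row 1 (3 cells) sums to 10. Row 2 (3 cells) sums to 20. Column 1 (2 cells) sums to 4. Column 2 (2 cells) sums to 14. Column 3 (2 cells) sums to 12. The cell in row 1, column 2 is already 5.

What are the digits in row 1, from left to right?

4 in 2 cells must be {1,3}.
Only 3 fits (2,1) under both its across sum 20 and down sum 4.
(2,2) = 14 − 5 = 9 completes the 14 down.
(2,3) = 20 − 12 = 8 completes the 20 across.
(1,1) = 4 − 3 = 1 completes the 4 down.
(1,3) = 10 − 6 = 4 completes the 10 across.

1 5 4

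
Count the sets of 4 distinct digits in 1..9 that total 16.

8

4 distinct digits from 1–9 sum between 10 and 30.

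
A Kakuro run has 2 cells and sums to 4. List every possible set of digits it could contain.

2 distinct digits from 1–9 sum between 3 and 17.
Only one set works: {1,3}.

{1,3}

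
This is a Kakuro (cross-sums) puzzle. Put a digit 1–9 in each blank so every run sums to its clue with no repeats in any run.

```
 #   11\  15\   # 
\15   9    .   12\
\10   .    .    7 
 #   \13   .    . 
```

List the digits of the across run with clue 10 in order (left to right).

2, 1, 7

R1C2 = 15 − 9 = 6 completes the 15 across.
R2C1 = 11 − 9 = 2 completes the 11 down.
R2C2 = 10 − 9 = 1 completes the 10 across.
R3C2 = 15 − 7 = 8 completes the 15 down.
R3C3 = 13 − 8 = 5 completes the 13 across.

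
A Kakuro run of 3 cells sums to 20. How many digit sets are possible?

4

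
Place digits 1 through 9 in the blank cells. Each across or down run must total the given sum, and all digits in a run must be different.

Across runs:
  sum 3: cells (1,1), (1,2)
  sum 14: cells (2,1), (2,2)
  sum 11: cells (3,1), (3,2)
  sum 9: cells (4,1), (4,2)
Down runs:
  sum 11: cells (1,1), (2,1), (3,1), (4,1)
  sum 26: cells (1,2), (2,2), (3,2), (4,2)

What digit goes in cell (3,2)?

8

3 in 2 cells must be {1,2}; 11 in 4 cells must be {1,2,3,5}.
Only 2 fits (1,2) under both its across sum 3 and down sum 26.
The 14 across and the 11 down share only 5, so (2,1) = 5.
(2,2) = 14 − 5 = 9 completes the 14 across.
(1,1) = 3 − 2 = 1 completes the 3 across.
No cell is forced outright now. (3,1) can only be 2 or 3 (the digits allowed by both its 11 across and its 11 down). If (3,1) = 2: then (3,2) would have to be in {9} for the 11 across but in {7,8} for the 26 down — contradiction. So (3,1) = 3.
(3,2) = 11 − 3 = 8 completes the 11 across.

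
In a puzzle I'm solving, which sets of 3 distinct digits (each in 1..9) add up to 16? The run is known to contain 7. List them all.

3 distinct digits from 1–9 sum between 6 and 24.
Keeping only sets containing 7.

{1,7,8}; {3,6,7}; {4,5,7}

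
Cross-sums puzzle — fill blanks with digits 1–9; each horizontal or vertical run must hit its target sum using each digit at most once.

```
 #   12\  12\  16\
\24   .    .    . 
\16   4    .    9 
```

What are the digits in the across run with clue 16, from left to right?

4, 3, 9

24 in 3 cells must be {7,8,9}; 16 in 2 cells must be {7,9}.
R1C1 = 12 − 4 = 8 completes the 12 down.
R1C3 = 16 − 9 = 7 completes the 16 down.
R2C2 = 16 − 13 = 3 completes the 16 across.
R1C2 = 24 − 15 = 9 completes the 24 across.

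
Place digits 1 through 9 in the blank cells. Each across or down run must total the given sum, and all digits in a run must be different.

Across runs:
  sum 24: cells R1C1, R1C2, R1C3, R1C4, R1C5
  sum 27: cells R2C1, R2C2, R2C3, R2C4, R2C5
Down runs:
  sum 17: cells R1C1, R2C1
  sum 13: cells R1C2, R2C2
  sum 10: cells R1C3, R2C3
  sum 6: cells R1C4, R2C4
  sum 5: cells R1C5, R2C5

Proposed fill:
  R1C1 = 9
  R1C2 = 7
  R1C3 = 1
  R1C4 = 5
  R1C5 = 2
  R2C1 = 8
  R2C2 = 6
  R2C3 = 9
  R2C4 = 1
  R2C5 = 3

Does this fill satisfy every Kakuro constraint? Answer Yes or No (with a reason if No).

Across: 9+7+1+5+2=24; 8+6+9+1+3=27. Down: 9+8=17; 7+6=13; 1+9=10; 5+1=6; 2+3=5. No digit repeats within any run.

Yes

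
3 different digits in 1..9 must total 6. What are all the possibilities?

{1,2,3}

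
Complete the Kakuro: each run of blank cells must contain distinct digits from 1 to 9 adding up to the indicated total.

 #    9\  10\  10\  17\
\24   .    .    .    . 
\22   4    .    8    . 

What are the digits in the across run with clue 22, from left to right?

4, 1, 8, 9

17 in 2 cells must be {8,9}.
R1C1 = 9 − 4 = 5 completes the 9 down.
R1C3 = 10 − 8 = 2 completes the 10 down.
Given what's placed, R2C4 must be 9 to fit the 22 across and 17 down.
R1C4 = 17 − 9 = 8 completes the 17 down.
R2C2 = 22 − 21 = 1 completes the 22 across.
R1C2 = 24 − 15 = 9 completes the 24 across.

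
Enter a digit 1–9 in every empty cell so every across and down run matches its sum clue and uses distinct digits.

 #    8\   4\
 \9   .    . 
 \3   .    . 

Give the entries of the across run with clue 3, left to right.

2, 1

3 in 2 cells must be {1,2}; 4 in 2 cells must be {1,3}.
The 3 across and the 4 down share only 1, so R2C2 = 1.
R1C2 = 4 − 1 = 3 completes the 4 down.
R2C1 = 3 − 1 = 2 completes the 3 across.
R1C1 = 9 − 3 = 6 completes the 9 across.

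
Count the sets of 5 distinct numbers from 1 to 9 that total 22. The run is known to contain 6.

5 distinct digits from 1–9 sum between 15 and 35.
Keeping only sets containing 6.
Enumerating: {1,2,4,6,9}, {1,2,5,6,8}, {1,3,4,6,8}, {1,3,5,6,7}, {2,3,4,6,7}.

5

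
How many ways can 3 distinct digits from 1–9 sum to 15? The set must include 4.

3 distinct digits from 1–9 sum between 6 and 24.
Keeping only sets containing 4.
Enumerating: {2,4,9}, {3,4,8}, {4,5,6}.

3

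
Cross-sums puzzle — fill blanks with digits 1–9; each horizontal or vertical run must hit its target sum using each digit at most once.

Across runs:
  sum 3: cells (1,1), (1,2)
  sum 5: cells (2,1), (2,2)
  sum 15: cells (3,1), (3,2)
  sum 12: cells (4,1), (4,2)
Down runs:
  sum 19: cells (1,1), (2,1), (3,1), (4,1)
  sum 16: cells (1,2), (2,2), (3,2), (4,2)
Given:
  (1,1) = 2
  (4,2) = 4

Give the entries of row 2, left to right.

3 in 2 cells must be {1,2}.
(1,2) = 3 − 2 = 1 completes the 3 across.
(4,1) = 12 − 4 = 8 completes the 12 across.
Given what's placed, (3,1) must be 6 to fit the 15 across and 19 down.
(3,2) = 15 − 6 = 9 completes the 15 across.
(2,1) = 19 − 16 = 3 completes the 19 down.
(2,2) = 5 − 3 = 2 completes the 5 across.

3, 2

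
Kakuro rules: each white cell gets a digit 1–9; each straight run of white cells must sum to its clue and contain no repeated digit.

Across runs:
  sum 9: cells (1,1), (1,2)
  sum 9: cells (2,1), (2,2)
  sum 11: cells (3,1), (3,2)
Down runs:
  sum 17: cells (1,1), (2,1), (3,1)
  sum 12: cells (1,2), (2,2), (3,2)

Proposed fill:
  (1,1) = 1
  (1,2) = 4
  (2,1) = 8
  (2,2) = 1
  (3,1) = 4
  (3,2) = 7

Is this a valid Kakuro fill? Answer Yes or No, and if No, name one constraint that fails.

No — the down run (1,1)–(3,1) sums to 13, not 17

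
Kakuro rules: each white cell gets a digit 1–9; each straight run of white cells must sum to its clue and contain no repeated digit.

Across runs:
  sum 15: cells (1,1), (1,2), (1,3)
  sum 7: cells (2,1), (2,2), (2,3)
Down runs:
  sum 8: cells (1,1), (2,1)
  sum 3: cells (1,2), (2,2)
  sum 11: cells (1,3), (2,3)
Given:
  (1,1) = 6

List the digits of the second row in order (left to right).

2 1 4

7 in 3 cells must be {1,2,4}; 3 in 2 cells must be {1,2}.
(2,1) = 8 − 6 = 2 completes the 8 down.
(2,2) = 1: the only remaining digit allowed by both the 7 across and the 3 down.
(2,3) = 7 − 3 = 4 completes the 7 across.
(1,2) = 3 − 1 = 2 completes the 3 down.
(1,3) = 15 − 8 = 7 completes the 15 across.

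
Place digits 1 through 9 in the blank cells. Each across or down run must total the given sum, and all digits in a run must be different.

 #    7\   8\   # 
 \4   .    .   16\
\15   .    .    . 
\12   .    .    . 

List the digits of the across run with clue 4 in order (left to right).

1 3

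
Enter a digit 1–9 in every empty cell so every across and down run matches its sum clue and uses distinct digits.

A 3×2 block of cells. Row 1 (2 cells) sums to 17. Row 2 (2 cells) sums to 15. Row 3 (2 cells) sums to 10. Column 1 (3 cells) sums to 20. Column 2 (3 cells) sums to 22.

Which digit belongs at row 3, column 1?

3

17 in 2 cells must be {8,9}.
Nothing is forced directly, so branch on (1,1), whose candidates are 8 or 9. If (1,1) = 9: that forces (1,2) = 8, (2,2) = 9, after which (3,2) would have to be in {1,2,3,4,6,7,8,9} for the 10 across but in {5} for the 22 down — contradiction. So (1,1) = 8.
(1,2) = 17 − 8 = 9 completes the 17 across.
Nothing is forced directly, so branch on (2,1), whose candidates are 7 or 9. If (2,1) = 7: that forces (2,2) = 8, after which (3,1) would have to be in {1,2,3,4,6,7,8,9} for the 10 across but in {5} for the 20 down — contradiction. So (2,1) = 9.
(2,2) = 15 − 9 = 6 completes the 15 across.
(3,1) = 20 − 17 = 3 completes the 20 down.
(3,2) = 10 − 3 = 7 completes the 10 across.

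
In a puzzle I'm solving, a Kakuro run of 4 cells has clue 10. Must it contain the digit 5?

The only way to make 10 from 4 distinct digits is {1,2,3,4}, which does not contain 5.

No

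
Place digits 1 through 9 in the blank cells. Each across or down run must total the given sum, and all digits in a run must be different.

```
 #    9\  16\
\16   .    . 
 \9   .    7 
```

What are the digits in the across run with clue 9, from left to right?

2, 7

16 in 2 cells must be {7,9}.
The 16 across and the 9 down share only 7, so R1C1 = 7.
R1C2 = 16 − 7 = 9 completes the 16 across.
R2C1 = 9 − 7 = 2 completes the 9 across.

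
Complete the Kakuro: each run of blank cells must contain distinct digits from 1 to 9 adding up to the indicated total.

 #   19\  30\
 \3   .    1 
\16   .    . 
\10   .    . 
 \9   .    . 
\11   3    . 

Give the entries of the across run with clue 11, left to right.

3, 8

3 in 2 cells must be {1,2}; 16 in 2 cells must be {7,9}.
R1C1 = 3 − 1 = 2 completes the 3 across.
R5C2 = 11 − 3 = 8 completes the 11 across.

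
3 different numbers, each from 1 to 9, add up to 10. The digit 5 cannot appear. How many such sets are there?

2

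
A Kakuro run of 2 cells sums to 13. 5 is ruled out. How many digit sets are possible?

2 distinct digits from 1–9 sum between 3 and 17.
Dropping sets that contain 5.
Enumerating: {4,9}, {6,7}.

2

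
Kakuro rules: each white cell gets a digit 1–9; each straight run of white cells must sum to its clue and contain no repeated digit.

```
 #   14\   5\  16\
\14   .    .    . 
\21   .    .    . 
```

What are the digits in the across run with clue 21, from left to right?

8 4 9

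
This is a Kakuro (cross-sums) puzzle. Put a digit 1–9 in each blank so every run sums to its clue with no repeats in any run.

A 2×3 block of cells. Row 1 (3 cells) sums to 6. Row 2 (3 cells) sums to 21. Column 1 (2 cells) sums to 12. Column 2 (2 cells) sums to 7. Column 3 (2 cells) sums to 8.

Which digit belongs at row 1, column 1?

6 in 3 cells must be {1,2,3}.
The 6 across and the 12 down share only 3, so (1,1) = 3.
(2,1) = 12 − 3 = 9 completes the 12 down.
Nothing is forced directly, so branch on (2,2), whose candidates are 4 or 5. If (2,2) = 4: then (1,2) would have to be in {1,2} for the 6 across but in {3} for the 7 down — contradiction. So (2,2) = 5.
(1,2) = 7 − 5 = 2 completes the 7 down.
(1,3) = 6 − 5 = 1 completes the 6 across.
(2,3) = 21 − 14 = 7 completes the 21 across.

3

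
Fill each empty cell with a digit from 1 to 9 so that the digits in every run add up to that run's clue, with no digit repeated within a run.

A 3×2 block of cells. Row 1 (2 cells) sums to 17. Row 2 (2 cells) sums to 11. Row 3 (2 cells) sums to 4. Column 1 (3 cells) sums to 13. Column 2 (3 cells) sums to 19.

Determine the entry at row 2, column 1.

4

17 in 2 cells must be {8,9}; 4 in 2 cells must be {1,3}.
The 4 across and the 19 down share only 3, so (3,2) = 3.
Given what's placed, (1,2) must be 9 to fit the 17 across and 19 down.
(2,2) = 19 − 12 = 7 completes the 19 down.
(3,1) = 4 − 3 = 1 completes the 4 across.
(1,1) = 17 − 9 = 8 completes the 17 across.
(2,1) = 11 − 7 = 4 completes the 11 across.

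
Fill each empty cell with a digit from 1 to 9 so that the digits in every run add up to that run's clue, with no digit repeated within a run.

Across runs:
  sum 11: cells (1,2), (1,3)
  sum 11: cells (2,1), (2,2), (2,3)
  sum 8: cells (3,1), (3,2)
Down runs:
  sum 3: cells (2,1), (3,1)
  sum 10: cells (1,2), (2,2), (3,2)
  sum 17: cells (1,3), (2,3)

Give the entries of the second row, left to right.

2 1 8

3 in 2 cells must be {1,2}; 17 in 2 cells must be {8,9}.
The 11 across and the 17 down share only 8, so (2,3) = 8.
(1,3) = 17 − 8 = 9 completes the 17 down.
(1,2) = 11 − 9 = 2 completes the 11 across.
(2,2) = 1: the only remaining digit allowed by both the 11 across and the 10 down.
(3,2) = 10 − 3 = 7 completes the 10 down.
(2,1) = 11 − 9 = 2 completes the 11 across.
(3,1) = 8 − 7 = 1 completes the 8 across.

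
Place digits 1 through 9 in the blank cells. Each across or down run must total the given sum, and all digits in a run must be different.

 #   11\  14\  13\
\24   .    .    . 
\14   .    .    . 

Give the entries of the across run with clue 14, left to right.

3, 5, 6

24 in 3 cells must be {7,8,9}.
Nothing is forced directly, so branch on R1C3, whose candidates are 7 or 8 or 9. If R1C3 = 8: that forces R1C2 = 9, R2C2 = 5, after which R2C3 would have to be in {1,2,3,6,7,8} for the 14 across but in {5} for the 13 down — contradiction. If R1C3 = 9: that forces R1C2 = 8, R2C2 = 6, after which R2C3 would have to be in {1,3,5,7} for the 14 across but in {4} for the 13 down — contradiction. So R1C3 = 7.
R2C3 = 13 − 7 = 6 completes the 13 down.
Given what's placed, R2C2 must be 5 to fit the 14 across and 14 down.
R1C2 = 14 − 5 = 9 completes the 14 down.
R2C1 = 14 − 11 = 3 completes the 14 across.
R1C1 = 24 − 16 = 8 completes the 24 across.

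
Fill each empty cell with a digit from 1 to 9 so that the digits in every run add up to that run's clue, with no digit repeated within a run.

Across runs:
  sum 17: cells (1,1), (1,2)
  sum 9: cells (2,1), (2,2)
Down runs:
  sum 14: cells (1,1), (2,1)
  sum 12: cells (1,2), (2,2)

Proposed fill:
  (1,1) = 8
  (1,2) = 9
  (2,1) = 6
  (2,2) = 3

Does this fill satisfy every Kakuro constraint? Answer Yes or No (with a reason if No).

Across: 8+9=17; 6+3=9. Down: 8+6=14; 9+3=12. No digit repeats within any run.

Yes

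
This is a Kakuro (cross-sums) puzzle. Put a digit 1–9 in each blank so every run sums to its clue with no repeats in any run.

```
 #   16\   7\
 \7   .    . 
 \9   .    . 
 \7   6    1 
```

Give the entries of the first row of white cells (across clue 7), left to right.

7 in 3 cells must be {1,2,4}.
Nothing is forced directly, so branch on R1C2, whose candidates are 2 or 4. If R1C2 = 2: then R1C1 would have to be in {5} for the 7 across but in {1,2,3,7,8,9} for the 16 down — contradiction. So R1C2 = 4.
R1C1 = 7 − 4 = 3 completes the 7 across.
R2C1 = 16 − 9 = 7 completes the 16 down.
R2C2 = 9 − 7 = 2 completes the 9 across.

3 4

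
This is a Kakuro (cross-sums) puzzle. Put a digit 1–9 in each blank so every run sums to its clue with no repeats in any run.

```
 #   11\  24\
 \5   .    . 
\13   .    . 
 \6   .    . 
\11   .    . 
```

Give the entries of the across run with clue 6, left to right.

1 5

11 in 4 cells must be {1,2,3,5}.
Only 5 fits R2C1 under both its across sum 13 and down sum 11.
R2C2 = 13 − 5 = 8 completes the 13 across.
Nothing is forced directly, so branch on R4C1, whose candidates are 2 or 3. If R4C1 = 3: then R4C2 would have to be in {8} for the 11 across but in {1,2,3,4,5,6,7,9} for the 24 down — contradiction. So R4C1 = 2.
R3C1 = 1: the only remaining digit allowed by both the 6 across and the 11 down.
R3C2 = 6 − 1 = 5 completes the 6 across.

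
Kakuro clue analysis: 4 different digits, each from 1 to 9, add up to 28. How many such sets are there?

2

4 distinct digits from 1–9 sum between 10 and 30.
Enumerating: {4,7,8,9}, {5,6,8,9}.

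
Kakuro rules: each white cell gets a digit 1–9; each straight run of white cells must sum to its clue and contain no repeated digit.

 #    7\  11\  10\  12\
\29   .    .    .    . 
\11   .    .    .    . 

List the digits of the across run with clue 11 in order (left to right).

2 3 1 5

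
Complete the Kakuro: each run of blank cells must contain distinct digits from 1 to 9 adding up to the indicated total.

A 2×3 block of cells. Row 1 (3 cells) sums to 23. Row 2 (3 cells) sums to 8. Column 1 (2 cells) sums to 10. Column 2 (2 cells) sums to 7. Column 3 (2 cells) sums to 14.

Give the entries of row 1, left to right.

23 in 3 cells must be {6,8,9}.
The 23 across and the 7 down share only 6, so (1,2) = 6.
(2,2) = 7 − 6 = 1 completes the 7 down.
Given what's placed, (2,3) must be 5 to fit the 8 across and 14 down.
(1,3) = 14 − 5 = 9 completes the 14 down.
(2,1) = 8 − 6 = 2 completes the 8 across.
(1,1) = 23 − 15 = 8 completes the 23 across.

8, 6, 9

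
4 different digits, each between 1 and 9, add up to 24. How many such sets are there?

4 distinct digits from 1–9 sum between 10 and 30.

8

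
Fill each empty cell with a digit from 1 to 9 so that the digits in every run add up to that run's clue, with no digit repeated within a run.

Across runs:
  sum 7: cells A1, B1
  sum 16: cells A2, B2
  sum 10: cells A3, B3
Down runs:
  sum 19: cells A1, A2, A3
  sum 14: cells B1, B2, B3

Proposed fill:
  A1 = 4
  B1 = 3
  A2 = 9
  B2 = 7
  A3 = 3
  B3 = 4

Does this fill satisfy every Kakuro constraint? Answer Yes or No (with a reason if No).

No — the down run A1–A3 sums to 16, not 19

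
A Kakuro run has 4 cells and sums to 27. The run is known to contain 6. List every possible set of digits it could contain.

4 distinct digits from 1–9 sum between 10 and 30.
Keeping only sets containing 6.

{4,6,8,9}; {5,6,7,9}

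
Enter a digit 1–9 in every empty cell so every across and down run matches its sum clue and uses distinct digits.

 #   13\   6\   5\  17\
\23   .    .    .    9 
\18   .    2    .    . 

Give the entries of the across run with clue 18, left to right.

5 2 3 8

17 in 2 cells must be {8,9}.
R1C2 = 6 − 2 = 4 completes the 6 down.
R2C4 = 17 − 9 = 8 completes the 17 down.
Nothing is forced directly, so branch on R2C1, whose candidates are 5 or 7. If R2C1 = 7: then R1C1 would have to be in {2,3,7,8} for the 23 across but in {6} for the 13 down — contradiction. So R2C1 = 5.
R1C1 = 13 − 5 = 8 completes the 13 down.
R1C3 = 23 − 21 = 2 completes the 23 across.
R2C3 = 18 − 15 = 3 completes the 18 across.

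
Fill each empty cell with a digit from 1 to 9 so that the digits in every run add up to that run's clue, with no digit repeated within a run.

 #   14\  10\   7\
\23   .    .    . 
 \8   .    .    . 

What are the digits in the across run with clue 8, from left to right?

23 in 3 cells must be {6,8,9}.
The 23 across and the 7 down share only 6, so R1C3 = 6.
The 8 across and the 14 down share only 5, so R2C1 = 5.
R2C3 = 7 − 6 = 1 completes the 7 down.
R1C1 = 14 − 5 = 9 completes the 14 down.
R1C2 = 23 − 15 = 8 completes the 23 across.
R2C2 = 8 − 6 = 2 completes the 8 across.

5, 2, 1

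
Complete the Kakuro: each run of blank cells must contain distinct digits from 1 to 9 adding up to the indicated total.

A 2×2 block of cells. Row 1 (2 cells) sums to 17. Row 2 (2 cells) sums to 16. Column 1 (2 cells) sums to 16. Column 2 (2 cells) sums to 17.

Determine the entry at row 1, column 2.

8

17 in 2 cells must be {8,9}; 16 in 2 cells must be {7,9}.
The 17 across and the 16 down share only 9, so (1,1) = 9.
(1,2) = 17 − 9 = 8 completes the 17 across.
(2,1) = 16 − 9 = 7 completes the 16 down.
(2,2) = 16 − 7 = 9 completes the 16 across.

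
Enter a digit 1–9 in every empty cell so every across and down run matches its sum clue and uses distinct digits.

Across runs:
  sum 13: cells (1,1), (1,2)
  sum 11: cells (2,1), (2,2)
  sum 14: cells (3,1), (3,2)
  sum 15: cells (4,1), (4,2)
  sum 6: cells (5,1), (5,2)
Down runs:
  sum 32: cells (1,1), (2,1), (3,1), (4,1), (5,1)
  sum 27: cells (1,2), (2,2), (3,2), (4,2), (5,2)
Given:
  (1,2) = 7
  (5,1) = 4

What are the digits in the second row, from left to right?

8 3

(1,1) = 13 − 7 = 6 completes the 13 across.
(5,2) = 6 − 4 = 2 completes the 6 across.
No cell is forced outright now. (4,1) can only be 8 or 9 (the digits allowed by both its 15 across and its 32 down). If (4,1) = 8: then (4,2) would have to be in {7} for the 15 across but in {1,3,4,5,6,8,9} for the 27 down — contradiction. So (4,1) = 9.
(4,2) = 15 − 9 = 6 completes the 15 across.
No cell is forced outright now. (2,1) can only be 5 or 8 (the digits allowed by both its 11 across and its 32 down). If (2,1) = 5: then (2,2) would have to be in {6} for the 11 across but in {3,4,8,9} for the 27 down — contradiction. So (2,1) = 8.
(2,2) = 11 − 8 = 3 completes the 11 across.
(3,1) = 32 − 27 = 5 completes the 32 down.
(3,2) = 14 − 5 = 9 completes the 14 across.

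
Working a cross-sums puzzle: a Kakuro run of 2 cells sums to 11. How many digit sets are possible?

4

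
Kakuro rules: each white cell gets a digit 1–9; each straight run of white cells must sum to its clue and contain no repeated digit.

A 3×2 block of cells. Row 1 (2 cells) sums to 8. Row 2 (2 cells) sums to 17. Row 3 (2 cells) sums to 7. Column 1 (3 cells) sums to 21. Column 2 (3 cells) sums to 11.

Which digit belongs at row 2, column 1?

17 in 2 cells must be {8,9}.
The 17 across and the 11 down share only 8, so (2,2) = 8.
(2,1) = 17 − 8 = 9 completes the 17 across.
Nothing is forced directly, so branch on (1,1), whose candidates are 5 or 7. If (1,1) = 5: then (1,2) would have to be in {3} for the 8 across but in {1,2} for the 11 down — contradiction. So (1,1) = 7.
(1,2) = 8 − 7 = 1 completes the 8 across.
(3,1) = 21 − 16 = 5 completes the 21 down.
(3,2) = 7 − 5 = 2 completes the 7 across.

9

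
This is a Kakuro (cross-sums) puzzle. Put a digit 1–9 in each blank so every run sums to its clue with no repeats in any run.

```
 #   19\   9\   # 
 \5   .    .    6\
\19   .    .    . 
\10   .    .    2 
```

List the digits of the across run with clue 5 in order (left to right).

R2C3 = 6 − 2 = 4 completes the 6 down.
R2C2 = 6: the only remaining digit allowed by both the 19 across and the 9 down.
R3C2 = 1: the only remaining digit allowed by both the 10 across and the 9 down.
R1C2 = 9 − 7 = 2 completes the 9 down.
R2C1 = 19 − 10 = 9 completes the 19 across.
R3C1 = 10 − 3 = 7 completes the 10 across.
R1C1 = 5 − 2 = 3 completes the 5 across.

3, 2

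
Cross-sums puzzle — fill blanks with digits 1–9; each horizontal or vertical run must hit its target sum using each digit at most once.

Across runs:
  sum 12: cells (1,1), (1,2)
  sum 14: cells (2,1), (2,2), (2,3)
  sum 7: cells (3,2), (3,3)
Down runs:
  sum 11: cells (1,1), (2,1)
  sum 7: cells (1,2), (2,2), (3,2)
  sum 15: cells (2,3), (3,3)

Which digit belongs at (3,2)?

1

7 in 3 cells must be {1,2,4}.
The 12 across and the 7 down share only 4, so (1,2) = 4.
Intersecting the 7 across with the 15 down forces (3,3) = 6.
(1,1) = 12 − 4 = 8 completes the 12 across.
(2,1) = 11 − 8 = 3 completes the 11 down.
(2,2) = 2: the only remaining digit allowed by both the 14 across and the 7 down.
(2,3) = 14 − 5 = 9 completes the 14 across.
(3,2) = 7 − 6 = 1 completes the 7 across.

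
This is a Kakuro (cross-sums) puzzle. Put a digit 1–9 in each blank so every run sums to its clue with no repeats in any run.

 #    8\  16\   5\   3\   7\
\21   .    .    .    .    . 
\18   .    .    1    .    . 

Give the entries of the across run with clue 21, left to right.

16 in 2 cells must be {7,9}; 3 in 2 cells must be {1,2}.
R1C3 = 5 − 1 = 4 completes the 5 down.
Given what's placed, R2C2 must be 7 to fit the 18 across and 16 down.
Given what's placed, R2C4 must be 2 to fit the 18 across and 3 down.
R1C2 = 16 − 7 = 9 completes the 16 down.
R1C4 = 3 − 2 = 1 completes the 3 down.
Nothing is forced directly, so branch on R2C1, whose candidates are 3 or 5. If R2C1 = 5: then R1C1 would have to be in {2,5} for the 21 across but in {3} for the 8 down — contradiction. So R2C1 = 3.
R1C1 = 8 − 3 = 5 completes the 8 down.
R1C5 = 21 − 19 = 2 completes the 21 across.

5, 9, 4, 1, 2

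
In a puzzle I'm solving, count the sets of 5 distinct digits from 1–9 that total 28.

5 distinct digits from 1–9 sum between 15 and 35.

9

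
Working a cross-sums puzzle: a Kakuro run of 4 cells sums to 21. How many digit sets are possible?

11

4 distinct digits from 1–9 sum between 10 and 30.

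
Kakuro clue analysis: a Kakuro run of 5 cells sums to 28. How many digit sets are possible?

9

5 distinct digits from 1–9 sum between 15 and 35.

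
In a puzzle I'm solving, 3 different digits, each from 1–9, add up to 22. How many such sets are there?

2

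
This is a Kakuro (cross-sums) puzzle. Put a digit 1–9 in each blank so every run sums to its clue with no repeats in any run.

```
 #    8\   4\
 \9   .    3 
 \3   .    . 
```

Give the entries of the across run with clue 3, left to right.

3 in 2 cells must be {1,2}; 4 in 2 cells must be {1,3}.
R1C1 = 9 − 3 = 6 completes the 9 across.
R2C1 = 8 − 6 = 2 completes the 8 down.
R2C2 = 3 − 2 = 1 completes the 3 across.

2 1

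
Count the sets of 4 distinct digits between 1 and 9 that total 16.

8

4 distinct digits from 1–9 sum between 10 and 30.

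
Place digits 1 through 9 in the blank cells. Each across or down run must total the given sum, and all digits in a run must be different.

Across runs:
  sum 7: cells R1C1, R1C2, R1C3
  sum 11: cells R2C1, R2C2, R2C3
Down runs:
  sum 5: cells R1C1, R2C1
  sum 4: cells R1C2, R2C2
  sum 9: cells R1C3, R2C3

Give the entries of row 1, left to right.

7 in 3 cells must be {1,2,4}; 4 in 2 cells must be {1,3}.
The 7 across and the 4 down share only 1, so R1C2 = 1.
R2C2 = 4 − 1 = 3 completes the 4 down.
Nothing is forced directly, so branch on R2C1, whose candidates are 1 or 2. If R2C1 = 2: then R1C1 would have to be in {2,4} for the 7 across but in {3} for the 5 down — contradiction. So R2C1 = 1.
R1C1 = 5 − 1 = 4 completes the 5 down.
R1C3 = 7 − 5 = 2 completes the 7 across.
R2C3 = 11 − 4 = 7 completes the 11 across.

4, 1, 2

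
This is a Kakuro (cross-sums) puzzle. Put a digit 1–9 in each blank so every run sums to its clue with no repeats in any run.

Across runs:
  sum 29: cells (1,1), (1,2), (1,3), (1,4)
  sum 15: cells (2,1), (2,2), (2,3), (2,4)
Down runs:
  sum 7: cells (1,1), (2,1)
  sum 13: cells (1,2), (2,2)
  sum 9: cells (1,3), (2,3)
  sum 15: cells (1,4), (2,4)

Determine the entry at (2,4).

8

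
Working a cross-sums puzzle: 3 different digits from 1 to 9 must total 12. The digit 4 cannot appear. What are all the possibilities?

{1,2,9}; {1,3,8}; {1,5,6}; {2,3,7}

3 distinct digits from 1–9 sum between 6 and 24.
Dropping sets that contain 4.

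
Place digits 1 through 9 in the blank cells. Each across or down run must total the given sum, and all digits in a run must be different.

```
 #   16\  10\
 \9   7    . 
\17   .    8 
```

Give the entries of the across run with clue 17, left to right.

17 in 2 cells must be {8,9}; 16 in 2 cells must be {7,9}.
R1C2 = 9 − 7 = 2 completes the 9 across.
R2C1 = 17 − 8 = 9 completes the 17 across.

9, 8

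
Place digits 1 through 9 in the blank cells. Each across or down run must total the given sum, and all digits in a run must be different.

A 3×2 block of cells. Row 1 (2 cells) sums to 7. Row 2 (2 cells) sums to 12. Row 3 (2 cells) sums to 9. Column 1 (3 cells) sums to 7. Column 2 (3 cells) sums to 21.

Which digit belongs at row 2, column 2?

8

7 in 3 cells must be {1,2,4}.
The 12 across and the 7 down share only 4, so (2,1) = 4.
(2,2) = 12 − 4 = 8 completes the 12 across.
Nothing is forced directly, so branch on (1,1), whose candidates are 1 or 2. If (1,1) = 2: then (1,2) would have to be in {5} for the 7 across but in {4,6,7,9} for the 21 down — contradiction. So (1,1) = 1.
(1,2) = 7 − 1 = 6 completes the 7 across.
(3,1) = 7 − 5 = 2 completes the 7 down.
(3,2) = 9 − 2 = 7 completes the 9 across.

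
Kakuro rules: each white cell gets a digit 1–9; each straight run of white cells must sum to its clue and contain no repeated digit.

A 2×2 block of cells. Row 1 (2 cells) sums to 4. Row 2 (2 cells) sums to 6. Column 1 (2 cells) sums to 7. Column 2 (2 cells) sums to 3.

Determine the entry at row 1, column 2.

1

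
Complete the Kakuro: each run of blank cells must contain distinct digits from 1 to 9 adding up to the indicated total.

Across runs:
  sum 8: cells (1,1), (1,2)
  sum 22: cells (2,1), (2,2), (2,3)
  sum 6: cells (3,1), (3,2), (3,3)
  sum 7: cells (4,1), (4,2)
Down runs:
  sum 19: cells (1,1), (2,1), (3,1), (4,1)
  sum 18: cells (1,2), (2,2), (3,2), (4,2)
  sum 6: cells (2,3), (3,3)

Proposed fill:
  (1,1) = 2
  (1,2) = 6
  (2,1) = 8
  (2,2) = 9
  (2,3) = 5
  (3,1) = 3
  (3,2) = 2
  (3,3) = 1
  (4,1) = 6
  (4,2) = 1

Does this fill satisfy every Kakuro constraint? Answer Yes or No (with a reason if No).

Across: 2+6=8; 8+9+5=22; 3+2+1=6; 6+1=7. Down: 2+8+3+6=19; 6+9+2+1=18; 5+1=6. No digit repeats within any run.

Yes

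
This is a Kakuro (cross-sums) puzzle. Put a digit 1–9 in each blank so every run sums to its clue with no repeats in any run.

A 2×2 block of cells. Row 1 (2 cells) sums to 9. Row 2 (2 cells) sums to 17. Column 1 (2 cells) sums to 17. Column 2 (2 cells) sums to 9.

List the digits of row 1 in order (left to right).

8, 1

17 in 2 cells must be {8,9}.
The 9 across and the 17 down share only 8, so (1,1) = 8.
(1,2) = 9 − 8 = 1 completes the 9 across.
(2,1) = 17 − 8 = 9 completes the 17 down.
(2,2) = 17 − 9 = 8 completes the 17 across.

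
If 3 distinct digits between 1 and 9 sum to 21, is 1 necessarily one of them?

No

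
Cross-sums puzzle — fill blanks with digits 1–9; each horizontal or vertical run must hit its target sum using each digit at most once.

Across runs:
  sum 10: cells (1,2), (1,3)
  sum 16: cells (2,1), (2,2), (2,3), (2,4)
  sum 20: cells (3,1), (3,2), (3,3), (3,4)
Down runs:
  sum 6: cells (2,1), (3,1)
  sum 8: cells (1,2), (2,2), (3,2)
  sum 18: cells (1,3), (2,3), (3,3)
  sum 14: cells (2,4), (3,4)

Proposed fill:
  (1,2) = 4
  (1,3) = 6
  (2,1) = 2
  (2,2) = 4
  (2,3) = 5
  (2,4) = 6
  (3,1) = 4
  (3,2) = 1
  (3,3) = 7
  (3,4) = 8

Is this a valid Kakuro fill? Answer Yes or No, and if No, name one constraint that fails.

No — the across run (2,1)–(2,4) sums to 17, not 16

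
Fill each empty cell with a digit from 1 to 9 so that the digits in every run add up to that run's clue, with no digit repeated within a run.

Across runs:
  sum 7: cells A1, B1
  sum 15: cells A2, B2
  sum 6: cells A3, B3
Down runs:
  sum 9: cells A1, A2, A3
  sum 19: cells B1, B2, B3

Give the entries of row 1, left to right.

1 6

The 15 across and the 9 down share only 6, so A2 = 6.
B2 = 15 − 6 = 9 completes the 15 across.
Nothing is forced directly, so branch on A1, whose candidates are 1 or 2. If A1 = 2: then B1 would have to be in {5} for the 7 across but in {2,3,4,6,7,8} for the 19 down — contradiction. So A1 = 1.
B1 = 7 − 1 = 6 completes the 7 across.
A3 = 9 − 7 = 2 completes the 9 down.
B3 = 6 − 2 = 4 completes the 6 across.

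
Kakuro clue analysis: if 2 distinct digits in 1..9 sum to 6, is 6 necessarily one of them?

Counterexample: {1,5} sums to 6 without using 6.

No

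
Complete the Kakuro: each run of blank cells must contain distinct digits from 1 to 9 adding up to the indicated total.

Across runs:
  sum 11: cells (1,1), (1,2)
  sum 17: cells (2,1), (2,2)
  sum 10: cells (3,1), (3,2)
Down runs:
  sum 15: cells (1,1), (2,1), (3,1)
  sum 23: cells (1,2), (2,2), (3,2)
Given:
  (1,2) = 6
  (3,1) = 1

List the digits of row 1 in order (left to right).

5 6

17 in 2 cells must be {8,9}; 23 in 3 cells must be {6,8,9}.
(1,1) = 11 − 6 = 5 completes the 11 across.
(2,1) = 15 − 6 = 9 completes the 15 down.
(2,2) = 17 − 9 = 8 completes the 17 across.
(3,2) = 10 − 1 = 9 completes the 10 across.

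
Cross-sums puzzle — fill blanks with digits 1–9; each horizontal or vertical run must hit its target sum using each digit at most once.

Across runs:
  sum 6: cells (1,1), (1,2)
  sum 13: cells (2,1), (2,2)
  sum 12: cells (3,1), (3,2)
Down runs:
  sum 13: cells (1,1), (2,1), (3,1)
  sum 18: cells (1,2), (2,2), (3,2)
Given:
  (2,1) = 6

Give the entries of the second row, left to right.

(2,2) = 13 − 6 = 7 completes the 13 across.
Nothing is forced directly, so branch on (1,2), whose candidates are 2 or 5. If (1,2) = 5: then (1,1) would have to be in {1} for the 6 across but in {2,3,4,5} for the 13 down — contradiction. So (1,2) = 2.
(1,1) = 6 − 2 = 4 completes the 6 across.
(3,1) = 13 − 10 = 3 completes the 13 down.
(3,2) = 12 − 3 = 9 completes the 12 across.

6, 7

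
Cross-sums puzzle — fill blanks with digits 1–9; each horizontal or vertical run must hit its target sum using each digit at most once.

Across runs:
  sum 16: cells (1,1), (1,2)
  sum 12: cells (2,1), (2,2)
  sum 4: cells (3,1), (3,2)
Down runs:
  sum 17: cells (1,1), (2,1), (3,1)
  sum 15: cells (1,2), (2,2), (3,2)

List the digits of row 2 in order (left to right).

16 in 2 cells must be {7,9}; 4 in 2 cells must be {1,3}.
Nothing is forced directly, so branch on (1,1), whose candidates are 7 or 9. If (1,1) = 7: that forces (1,2) = 9, (3,1) = 1, after which (3,2) would have to be in {3} for the 4 across but in {1,2,4,5} for the 15 down — contradiction. So (1,1) = 9.
(1,2) = 16 − 9 = 7 completes the 16 across.
Given what's placed, (3,2) must be 3 to fit the 4 across and 15 down.
(2,2) = 15 − 10 = 5 completes the 15 down.
(3,1) = 4 − 3 = 1 completes the 4 across.
(2,1) = 12 − 5 = 7 completes the 12 across.

7 5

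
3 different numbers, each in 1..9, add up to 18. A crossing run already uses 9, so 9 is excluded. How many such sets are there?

3 distinct digits from 1–9 sum between 6 and 24.
Dropping sets that contain 9.
Enumerating: {3,7,8}, {4,6,8}, {5,6,7}.

3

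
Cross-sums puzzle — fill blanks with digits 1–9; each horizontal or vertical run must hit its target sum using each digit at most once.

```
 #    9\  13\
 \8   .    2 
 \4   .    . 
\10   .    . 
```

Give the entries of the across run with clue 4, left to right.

4 in 2 cells must be {1,3}.
R1C1 = 8 − 2 = 6 completes the 8 across.
Given what's placed, R2C1 must be 1 to fit the 4 across and 9 down.
R2C2 = 4 − 1 = 3 completes the 4 across.
R3C1 = 9 − 7 = 2 completes the 9 down.
R3C2 = 10 − 2 = 8 completes the 10 across.

1 3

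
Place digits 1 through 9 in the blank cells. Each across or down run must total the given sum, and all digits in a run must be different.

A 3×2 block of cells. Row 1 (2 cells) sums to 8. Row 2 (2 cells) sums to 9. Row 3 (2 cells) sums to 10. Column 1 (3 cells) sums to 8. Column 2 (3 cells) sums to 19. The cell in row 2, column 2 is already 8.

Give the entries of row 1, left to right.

(2,1) = 9 − 8 = 1 completes the 9 across.
No cell is forced outright now. (1,1) can only be 2 or 3 or 5 (the digits allowed by both its 8 across and its 8 down). If (1,1) = 2: that forces (1,2) = 6, after which (3,1) would have to be in {1,2,3,4,6,7,8,9} for the 10 across but in {5} for the 8 down — contradiction. If (1,1) = 5: then (1,2) would have to be in {3} for the 8 across but in {2,4,5,6,7,9} for the 19 down — contradiction. So (1,1) = 3.
(1,2) = 8 − 3 = 5 completes the 8 across.
(3,1) = 8 − 4 = 4 completes the 8 down.
(3,2) = 10 − 4 = 6 completes the 10 across.

3, 5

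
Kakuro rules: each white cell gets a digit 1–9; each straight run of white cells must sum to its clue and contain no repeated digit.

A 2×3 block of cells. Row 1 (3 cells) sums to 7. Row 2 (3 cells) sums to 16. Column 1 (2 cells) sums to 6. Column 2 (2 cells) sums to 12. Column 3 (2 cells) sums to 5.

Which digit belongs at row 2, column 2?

7 in 3 cells must be {1,2,4}.
The 7 across and the 12 down share only 4, so (1,2) = 4.
(2,2) = 12 − 4 = 8 completes the 12 down.
Nothing is forced directly, so branch on (1,1), whose candidates are 1 or 2. If (1,1) = 2: that forces (1,3) = 1, after which (2,1) would have to be in {1,2,3,5,6,7} for the 16 across but in {4} for the 6 down — contradiction. So (1,1) = 1.
(1,3) = 7 − 5 = 2 completes the 7 across.
(2,1) = 6 − 1 = 5 completes the 6 down.
(2,3) = 16 − 13 = 3 completes the 16 across.

8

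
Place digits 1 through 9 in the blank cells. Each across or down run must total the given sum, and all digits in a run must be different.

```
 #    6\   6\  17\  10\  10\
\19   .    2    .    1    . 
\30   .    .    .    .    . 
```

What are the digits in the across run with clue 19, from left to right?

17 in 2 cells must be {8,9}.
R2C2 = 6 − 2 = 4 completes the 6 down.
R2C4 = 10 − 1 = 9 completes the 10 down.
Given what's placed, R2C1 must be 2 to fit the 30 across and 6 down.
Given what's placed, R2C3 must be 8 to fit the 30 across and 17 down.
R2C5 = 30 − 23 = 7 completes the 30 across.
R1C1 = 6 − 2 = 4 completes the 6 down.
R1C3 = 17 − 8 = 9 completes the 17 down.
R1C5 = 19 − 16 = 3 completes the 19 across.

4 2 9 1 3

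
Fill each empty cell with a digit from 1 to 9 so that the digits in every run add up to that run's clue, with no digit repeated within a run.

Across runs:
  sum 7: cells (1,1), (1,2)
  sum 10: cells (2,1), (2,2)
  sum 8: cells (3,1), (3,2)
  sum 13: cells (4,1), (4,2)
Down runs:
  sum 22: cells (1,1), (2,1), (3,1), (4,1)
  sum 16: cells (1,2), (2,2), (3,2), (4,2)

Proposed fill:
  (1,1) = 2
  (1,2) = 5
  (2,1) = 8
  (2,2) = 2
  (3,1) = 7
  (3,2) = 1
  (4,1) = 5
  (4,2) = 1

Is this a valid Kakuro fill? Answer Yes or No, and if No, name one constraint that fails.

No — the down run (1,2)–(4,2) sums to 9, not 16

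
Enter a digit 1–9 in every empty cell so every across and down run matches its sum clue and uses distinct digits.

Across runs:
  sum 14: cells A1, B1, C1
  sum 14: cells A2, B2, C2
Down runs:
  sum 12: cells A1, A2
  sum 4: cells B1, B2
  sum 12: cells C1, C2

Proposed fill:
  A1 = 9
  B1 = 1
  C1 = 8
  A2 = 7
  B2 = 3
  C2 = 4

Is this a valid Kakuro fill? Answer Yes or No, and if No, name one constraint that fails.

No — the across run A1–C1 sums to 18, not 14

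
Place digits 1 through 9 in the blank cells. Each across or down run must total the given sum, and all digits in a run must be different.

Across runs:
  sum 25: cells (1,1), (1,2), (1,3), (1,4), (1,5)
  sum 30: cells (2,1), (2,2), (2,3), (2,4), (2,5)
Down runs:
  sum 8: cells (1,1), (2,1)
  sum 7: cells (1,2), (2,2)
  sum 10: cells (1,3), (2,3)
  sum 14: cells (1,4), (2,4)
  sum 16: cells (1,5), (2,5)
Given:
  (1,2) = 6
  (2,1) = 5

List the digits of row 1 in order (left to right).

16 in 2 cells must be {7,9}.
(1,1) = 8 − 5 = 3 completes the 8 down.
(2,2) = 7 − 6 = 1 completes the 7 down.
Nothing is forced directly, so branch on (2,4), whose candidates are 8 or 9. If (2,4) = 8: then (1,4) would have to be in {1,2,4,5,7,8,9} for the 25 across but in {6} for the 14 down — contradiction. So (2,4) = 9.
(1,4) = 14 − 9 = 5 completes the 14 down.
(2,5) = 7: the only remaining digit allowed by both the 30 across and the 16 down.
(1,5) = 16 − 7 = 9 completes the 16 down.
(2,3) = 30 − 22 = 8 completes the 30 across.
(1,3) = 25 − 23 = 2 completes the 25 across.

3 6 2 5 9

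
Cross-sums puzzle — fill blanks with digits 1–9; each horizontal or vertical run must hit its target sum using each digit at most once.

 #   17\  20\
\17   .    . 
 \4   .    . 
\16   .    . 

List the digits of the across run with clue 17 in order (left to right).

17 in 2 cells must be {8,9}; 4 in 2 cells must be {1,3}; 16 in 2 cells must be {7,9}.
The 4 across and the 20 down share only 3, so R2C2 = 3.
Given what's placed, R3C2 must be 9 to fit the 16 across and 20 down.
R1C2 = 20 − 12 = 8 completes the 20 down.
R2C1 = 4 − 3 = 1 completes the 4 across.
R3C1 = 16 − 9 = 7 completes the 16 across.
R1C1 = 17 − 8 = 9 completes the 17 across.

9 8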